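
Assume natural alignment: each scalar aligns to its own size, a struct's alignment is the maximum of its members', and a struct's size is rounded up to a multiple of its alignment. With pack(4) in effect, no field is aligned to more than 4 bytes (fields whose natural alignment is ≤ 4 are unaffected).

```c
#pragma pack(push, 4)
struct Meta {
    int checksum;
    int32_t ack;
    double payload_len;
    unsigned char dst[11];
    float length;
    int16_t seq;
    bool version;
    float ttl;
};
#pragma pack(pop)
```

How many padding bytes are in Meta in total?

2

@0: checksum [4B, align 4] → 4
@4: ack [4B, align 4] → 8
@8: payload_len [8B, align 4] → 16
@16: dst [11B, align 1] → 27
+1 pad (align 4)
@28: length [4B, align 4] → 32
@32: seq [2B, align 2] → 34
@34: version [1B, align 1] → 35
+1 pad (align 4)
@36: ttl [4B, align 4] → 40
size 40, align 4
data bytes 38, size 40 → padding 2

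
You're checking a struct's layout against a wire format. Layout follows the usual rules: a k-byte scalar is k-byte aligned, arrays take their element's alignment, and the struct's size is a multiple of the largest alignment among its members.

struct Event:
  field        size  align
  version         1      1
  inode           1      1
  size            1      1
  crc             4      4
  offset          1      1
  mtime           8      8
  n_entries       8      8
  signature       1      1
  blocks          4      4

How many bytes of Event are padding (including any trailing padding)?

11

version at 0 (size 1, align 1) → ends 1
inode at 1 (size 1, align 1) → ends 2
size at 2 (size 1, align 1) → ends 3
pad 1 to align 4 for crc
crc at 4 (size 4, align 4) → ends 8
offset at 8 (size 1, align 1) → ends 9
pad 7 to align 8 for mtime
mtime at 16 (size 8, align 8) → ends 24
n_entries at 24 (size 8, align 8) → ends 32
signature at 32 (size 1, align 1) → ends 33
pad 3 to align 4 for blocks
blocks at 36 (size 4, align 4) → ends 40
total 40 bytes, alignment 8
data bytes 29, size 40 → padding 11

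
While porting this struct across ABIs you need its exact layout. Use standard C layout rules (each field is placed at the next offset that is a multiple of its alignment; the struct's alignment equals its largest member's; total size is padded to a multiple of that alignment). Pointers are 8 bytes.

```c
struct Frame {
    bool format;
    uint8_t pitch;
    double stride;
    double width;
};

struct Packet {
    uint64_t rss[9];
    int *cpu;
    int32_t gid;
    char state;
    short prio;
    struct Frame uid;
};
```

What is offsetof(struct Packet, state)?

84

Frame: 0..1  format  (1B, 1-aligned); 1..2  pitch  (1B, 1-aligned); 2..8  -- padding (6B); 8..16  stride  (8B, 8-aligned); 16..24  width  (8B, 8-aligned); sizeof = 24, alignof = 8
0..72  rss  (72B, 8-aligned)
72..80  cpu  (8B, 8-aligned)
80..84  gid  (4B, 4-aligned)
84..85  state  (1B, 1-aligned)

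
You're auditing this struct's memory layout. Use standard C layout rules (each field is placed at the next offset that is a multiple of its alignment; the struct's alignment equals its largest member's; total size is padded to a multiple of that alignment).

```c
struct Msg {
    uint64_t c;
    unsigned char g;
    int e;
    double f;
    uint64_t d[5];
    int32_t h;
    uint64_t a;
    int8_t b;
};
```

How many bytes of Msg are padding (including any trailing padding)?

14

0..8  c  (8B, 8-aligned)
8..9  g  (1B, 1-aligned)
9..12  -- padding (3B)
12..16  e  (4B, 4-aligned)
16..24  f  (8B, 8-aligned)
24..64  d  (40B, 8-aligned)
64..68  h  (4B, 4-aligned)
68..72  -- padding (4B)
72..80  a  (8B, 8-aligned)
80..81  b  (1B, 1-aligned)
81..88  -- tail padding (7B)
sizeof = 88, alignof = 8
data bytes 74, size 88 → padding 14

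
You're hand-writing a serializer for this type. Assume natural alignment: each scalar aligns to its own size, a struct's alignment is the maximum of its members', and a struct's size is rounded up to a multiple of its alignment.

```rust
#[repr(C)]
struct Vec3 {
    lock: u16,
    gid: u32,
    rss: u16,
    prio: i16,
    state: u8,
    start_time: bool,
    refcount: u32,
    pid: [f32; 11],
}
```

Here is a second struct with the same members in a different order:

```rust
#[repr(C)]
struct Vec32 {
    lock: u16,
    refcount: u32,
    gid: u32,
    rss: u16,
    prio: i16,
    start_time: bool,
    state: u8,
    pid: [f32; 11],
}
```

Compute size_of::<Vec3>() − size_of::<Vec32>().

@0: lock [2B, align 2] → 2
+2 pad (align 4)
@4: gid [4B, align 4] → 8
@8: rss [2B, align 2] → 10
@10: prio [2B, align 2] → 12
@12: state [1B, align 1] → 13
@13: start_time [1B, align 1] → 14
+2 pad (align 4)
@16: refcount [4B, align 4] → 20
@20: pid [44B, align 4] → 64
size 64, align 4
— Vec32 —
@0: lock [2B, align 2] → 2
+2 pad (align 4)
@4: refcount [4B, align 4] → 8
@8: gid [4B, align 4] → 12
@12: rss [2B, align 2] → 14
@14: prio [2B, align 2] → 16
@16: start_time [1B, align 1] → 17
@17: state [1B, align 1] → 18
+2 pad (align 4)
@20: pid [44B, align 4] → 64
size 64, align 4
64 − 64 = 0

0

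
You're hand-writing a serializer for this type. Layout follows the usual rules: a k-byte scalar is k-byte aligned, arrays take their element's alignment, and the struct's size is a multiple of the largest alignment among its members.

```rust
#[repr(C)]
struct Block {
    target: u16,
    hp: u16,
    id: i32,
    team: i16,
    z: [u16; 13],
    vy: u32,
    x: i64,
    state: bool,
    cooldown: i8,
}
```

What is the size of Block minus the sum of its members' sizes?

6

target at 0 (size 2, align 2) → ends 2
hp at 2 (size 2, align 2) → ends 4
id at 4 (size 4, align 4) → ends 8
team at 8 (size 2, align 2) → ends 10
z at 10 (size 26, align 2) → ends 36
vy at 36 (size 4, align 4) → ends 40
x at 40 (size 8, align 8) → ends 48
state at 48 (size 1, align 1) → ends 49
cooldown at 49 (size 1, align 1) → ends 50
tail pad 6 to reach multiple of 8
total 56 bytes, alignment 8
data bytes 50, size 56 → padding 6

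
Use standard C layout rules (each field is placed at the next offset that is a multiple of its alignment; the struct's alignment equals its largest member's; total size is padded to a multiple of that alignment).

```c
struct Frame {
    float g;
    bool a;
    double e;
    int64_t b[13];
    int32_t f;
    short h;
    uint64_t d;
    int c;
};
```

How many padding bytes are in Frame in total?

g at 0 (size 4, align 4) → ends 4
a at 4 (size 1, align 1) → ends 5
pad 3 to align 8 for e
e at 8 (size 8, align 8) → ends 16
b at 16 (size 104, align 8) → ends 120
f at 120 (size 4, align 4) → ends 124
h at 124 (size 2, align 2) → ends 126
pad 2 to align 8 for d
d at 128 (size 8, align 8) → ends 136
c at 136 (size 4, align 4) → ends 140
tail pad 4 to reach multiple of 8
total 144 bytes, alignment 8
data bytes 135, size 144 → padding 9

9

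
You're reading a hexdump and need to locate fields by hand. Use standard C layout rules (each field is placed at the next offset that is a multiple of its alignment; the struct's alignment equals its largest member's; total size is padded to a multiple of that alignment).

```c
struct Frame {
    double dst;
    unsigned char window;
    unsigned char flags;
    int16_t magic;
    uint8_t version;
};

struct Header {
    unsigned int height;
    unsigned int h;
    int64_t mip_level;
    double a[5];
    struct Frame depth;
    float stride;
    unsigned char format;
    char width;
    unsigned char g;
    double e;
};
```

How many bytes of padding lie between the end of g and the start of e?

Frame: 0..8  dst  (8B, 8-aligned); 8..9  window  (1B, 1-aligned); 9..10  flags  (1B, 1-aligned); 10..12  magic  (2B, 2-aligned); 12..13  version  (1B, 1-aligned); 13..16  -- tail padding (3B); sizeof = 16, alignof = 8
0..4  height  (4B, 4-aligned)
4..8  h  (4B, 4-aligned)
8..16  mip_level  (8B, 8-aligned)
16..56  a  (40B, 8-aligned)
56..72  depth  (16B, 8-aligned)
72..76  stride  (4B, 4-aligned)
76..77  format  (1B, 1-aligned)
77..78  width  (1B, 1-aligned)
78..79  g  (1B, 1-aligned)
79..80  -- padding (1B)
80..88  e  (8B, 8-aligned)

1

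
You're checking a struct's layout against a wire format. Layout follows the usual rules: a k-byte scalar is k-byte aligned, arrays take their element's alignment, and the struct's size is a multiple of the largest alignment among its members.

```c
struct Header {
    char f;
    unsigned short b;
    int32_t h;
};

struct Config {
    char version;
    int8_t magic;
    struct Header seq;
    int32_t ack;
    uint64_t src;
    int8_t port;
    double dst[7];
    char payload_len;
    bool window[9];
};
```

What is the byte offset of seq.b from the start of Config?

Header: f at 0 (size 1, align 1) → ends 1; pad 1 to align 2 for b; b at 2 (size 2, align 2) → ends 4; h at 4 (size 4, align 4) → ends 8; total 8 bytes, alignment 4
version at 0 (size 1, align 1) → ends 1
magic at 1 (size 1, align 1) → ends 2
pad 2 to align 4 for seq
seq at 4 (size 8, align 4) → ends 12
within Header: b at 2
4 + 2 = 6

6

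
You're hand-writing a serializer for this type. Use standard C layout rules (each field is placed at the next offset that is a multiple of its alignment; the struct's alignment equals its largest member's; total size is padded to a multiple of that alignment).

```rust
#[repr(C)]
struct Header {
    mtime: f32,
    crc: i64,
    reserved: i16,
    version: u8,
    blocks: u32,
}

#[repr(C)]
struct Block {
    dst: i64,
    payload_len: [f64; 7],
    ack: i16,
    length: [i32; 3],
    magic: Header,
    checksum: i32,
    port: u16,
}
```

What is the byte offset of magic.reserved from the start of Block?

Header: mtime at 0 (size 4, align 4) → ends 4; pad 4 to align 8 for crc; crc at 8 (size 8, align 8) → ends 16; reserved at 16 (size 2, align 2) → ends 18; version at 18 (size 1, align 1) → ends 19; pad 1 to align 4 for blocks; blocks at 20 (size 4, align 4) → ends 24; total 24 bytes, alignment 8
dst at 0 (size 8, align 8) → ends 8
payload_len at 8 (size 56, align 8) → ends 64
ack at 64 (size 2, align 2) → ends 66
pad 2 to align 4 for length
length at 68 (size 12, align 4) → ends 80
magic at 80 (size 24, align 8) → ends 104
within Header: reserved at 16
80 + 16 = 96

96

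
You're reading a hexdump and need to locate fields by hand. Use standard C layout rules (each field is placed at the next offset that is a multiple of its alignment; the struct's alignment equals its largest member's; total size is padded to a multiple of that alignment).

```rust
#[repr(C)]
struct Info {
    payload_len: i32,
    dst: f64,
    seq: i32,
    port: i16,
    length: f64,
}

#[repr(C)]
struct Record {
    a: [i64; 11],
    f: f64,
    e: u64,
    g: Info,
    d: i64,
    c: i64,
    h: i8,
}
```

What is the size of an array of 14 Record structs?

2240

Info: @0: payload_len [4B, align 4] → 4; +4 pad (align 8); @8: dst [8B, align 8] → 16; @16: seq [4B, align 4] → 20; @20: port [2B, align 2] → 22; +2 pad (align 8); @24: length [8B, align 8] → 32; size 32, align 8
@0: a [88B, align 8] → 88
@88: f [8B, align 8] → 96
@96: e [8B, align 8] → 104
@104: g [32B, align 8] → 136
@136: d [8B, align 8] → 144
@144: c [8B, align 8] → 152
@152: h [1B, align 1] → 153
+7 tail pad (align 8)
size 160, align 8
array of 14: 14 × 160 = 2240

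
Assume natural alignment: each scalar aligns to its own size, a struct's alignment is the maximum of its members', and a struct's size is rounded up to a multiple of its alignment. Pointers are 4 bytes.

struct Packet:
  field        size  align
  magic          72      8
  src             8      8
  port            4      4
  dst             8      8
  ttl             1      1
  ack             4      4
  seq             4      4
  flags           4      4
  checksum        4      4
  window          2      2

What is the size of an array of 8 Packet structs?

magic at 0 (size 72, align 8) → ends 72
src at 72 (size 8, align 8) → ends 80
port at 80 (size 4, align 4) → ends 84
pad 4 to align 8 for dst
dst at 88 (size 8, align 8) → ends 96
ttl at 96 (size 1, align 1) → ends 97
pad 3 to align 4 for ack
ack at 100 (size 4, align 4) → ends 104
seq at 104 (size 4, align 4) → ends 108
flags at 108 (size 4, align 4) → ends 112
checksum at 112 (size 4, align 4) → ends 116
window at 116 (size 2, align 2) → ends 118
tail pad 2 to reach multiple of 8
total 120 bytes, alignment 8
array of 8: 8 × 120 = 960

960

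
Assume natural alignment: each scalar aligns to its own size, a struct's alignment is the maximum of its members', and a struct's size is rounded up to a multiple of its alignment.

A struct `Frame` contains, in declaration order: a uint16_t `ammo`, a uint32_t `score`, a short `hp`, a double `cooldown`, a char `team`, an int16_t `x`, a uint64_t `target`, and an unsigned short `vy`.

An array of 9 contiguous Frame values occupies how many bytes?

432

0..2  ammo  (2B, 2-aligned)
2..4  -- padding (2B)
4..8  score  (4B, 4-aligned)
8..10  hp  (2B, 2-aligned)
10..16  -- padding (6B)
16..24  cooldown  (8B, 8-aligned)
24..25  team  (1B, 1-aligned)
25..26  -- padding (1B)
26..28  x  (2B, 2-aligned)
28..32  -- padding (4B)
32..40  target  (8B, 8-aligned)
40..42  vy  (2B, 2-aligned)
42..48  -- tail padding (6B)
sizeof = 48, alignof = 8
array of 9: 9 × 48 = 432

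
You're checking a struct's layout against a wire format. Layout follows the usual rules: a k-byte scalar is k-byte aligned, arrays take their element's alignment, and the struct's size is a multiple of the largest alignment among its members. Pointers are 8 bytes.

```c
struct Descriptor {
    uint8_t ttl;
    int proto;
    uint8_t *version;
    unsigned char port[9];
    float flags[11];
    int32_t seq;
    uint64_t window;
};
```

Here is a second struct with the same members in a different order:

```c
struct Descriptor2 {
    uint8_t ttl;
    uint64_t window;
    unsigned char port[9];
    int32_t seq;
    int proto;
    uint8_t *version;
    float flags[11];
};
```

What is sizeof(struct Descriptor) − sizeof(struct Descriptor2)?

-8

ttl at 0 (size 1, align 1) → ends 1
pad 3 to align 4 for proto
proto at 4 (size 4, align 4) → ends 8
version at 8 (size 8, align 8) → ends 16
port at 16 (size 9, align 1) → ends 25
pad 3 to align 4 for flags
flags at 28 (size 44, align 4) → ends 72
seq at 72 (size 4, align 4) → ends 76
pad 4 to align 8 for window
window at 80 (size 8, align 8) → ends 88
total 88 bytes, alignment 8
— Descriptor2 —
ttl at 0 (size 1, align 1) → ends 1
pad 7 to align 8 for window
window at 8 (size 8, align 8) → ends 16
port at 16 (size 9, align 1) → ends 25
pad 3 to align 4 for seq
seq at 28 (size 4, align 4) → ends 32
proto at 32 (size 4, align 4) → ends 36
pad 4 to align 8 for version
version at 40 (size 8, align 8) → ends 48
flags at 48 (size 44, align 4) → ends 92
tail pad 4 to reach multiple of 8
total 96 bytes, alignment 8
88 − 96 = -8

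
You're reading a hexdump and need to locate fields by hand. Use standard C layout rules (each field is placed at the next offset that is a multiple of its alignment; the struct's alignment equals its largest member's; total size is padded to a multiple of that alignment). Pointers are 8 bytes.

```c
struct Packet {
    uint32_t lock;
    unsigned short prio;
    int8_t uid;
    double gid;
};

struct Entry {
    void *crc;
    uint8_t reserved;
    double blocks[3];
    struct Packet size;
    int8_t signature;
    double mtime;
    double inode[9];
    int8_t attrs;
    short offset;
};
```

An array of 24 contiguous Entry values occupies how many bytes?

Packet: lock at 0 (size 4, align 4) → ends 4; prio at 4 (size 2, align 2) → ends 6; uid at 6 (size 1, align 1) → ends 7; pad 1 to align 8 for gid; gid at 8 (size 8, align 8) → ends 16; total 16 bytes, alignment 8
crc at 0 (size 8, align 8) → ends 8
reserved at 8 (size 1, align 1) → ends 9
pad 7 to align 8 for blocks
blocks at 16 (size 24, align 8) → ends 40
size at 40 (size 16, align 8) → ends 56
signature at 56 (size 1, align 1) → ends 57
pad 7 to align 8 for mtime
mtime at 64 (size 8, align 8) → ends 72
inode at 72 (size 72, align 8) → ends 144
attrs at 144 (size 1, align 1) → ends 145
pad 1 to align 2 for offset
offset at 146 (size 2, align 2) → ends 148
tail pad 4 to reach multiple of 8
total 152 bytes, alignment 8
array of 24: 24 × 152 = 3648

3648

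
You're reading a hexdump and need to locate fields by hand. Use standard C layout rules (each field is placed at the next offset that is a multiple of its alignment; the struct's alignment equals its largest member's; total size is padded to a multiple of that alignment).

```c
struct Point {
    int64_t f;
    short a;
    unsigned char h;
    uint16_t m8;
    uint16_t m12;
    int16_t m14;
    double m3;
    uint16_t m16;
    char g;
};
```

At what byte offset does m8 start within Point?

f at 0 (size 8, align 8) → ends 8
a at 8 (size 2, align 2) → ends 10
h at 10 (size 1, align 1) → ends 11
pad 1 to align 2 for m8
m8 at 12 (size 2, align 2) → ends 14

12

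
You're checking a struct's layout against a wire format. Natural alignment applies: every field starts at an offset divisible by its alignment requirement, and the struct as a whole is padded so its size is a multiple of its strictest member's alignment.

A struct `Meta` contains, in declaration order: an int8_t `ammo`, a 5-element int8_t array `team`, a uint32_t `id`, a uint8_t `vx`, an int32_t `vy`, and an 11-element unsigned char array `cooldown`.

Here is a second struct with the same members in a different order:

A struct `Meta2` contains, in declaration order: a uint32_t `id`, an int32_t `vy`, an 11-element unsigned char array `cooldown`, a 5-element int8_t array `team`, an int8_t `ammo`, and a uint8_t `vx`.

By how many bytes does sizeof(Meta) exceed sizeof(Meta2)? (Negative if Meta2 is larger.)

ammo at 0 (size 1, align 1) → ends 1
team at 1 (size 5, align 1) → ends 6
pad 2 to align 4 for id
id at 8 (size 4, align 4) → ends 12
vx at 12 (size 1, align 1) → ends 13
pad 3 to align 4 for vy
vy at 16 (size 4, align 4) → ends 20
cooldown at 20 (size 11, align 1) → ends 31
tail pad 1 to reach multiple of 4
total 32 bytes, alignment 4
— Meta2 —
id at 0 (size 4, align 4) → ends 4
vy at 4 (size 4, align 4) → ends 8
cooldown at 8 (size 11, align 1) → ends 19
team at 19 (size 5, align 1) → ends 24
ammo at 24 (size 1, align 1) → ends 25
vx at 25 (size 1, align 1) → ends 26
tail pad 2 to reach multiple of 4
total 28 bytes, alignment 4
32 − 28 = 4

4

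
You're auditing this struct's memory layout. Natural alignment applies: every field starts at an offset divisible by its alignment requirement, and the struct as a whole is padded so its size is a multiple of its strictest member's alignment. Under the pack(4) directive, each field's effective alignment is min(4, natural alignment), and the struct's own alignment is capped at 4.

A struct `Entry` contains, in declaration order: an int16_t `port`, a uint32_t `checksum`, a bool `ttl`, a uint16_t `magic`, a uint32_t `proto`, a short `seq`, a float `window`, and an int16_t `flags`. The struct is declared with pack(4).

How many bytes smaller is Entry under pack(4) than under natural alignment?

natural layout:
  @0: port [2B, align 2] → 2
  +2 pad (align 4)
  @4: checksum [4B, align 4] → 8
  @8: ttl [1B, align 1] → 9
  +1 pad (align 2)
  @10: magic [2B, align 2] → 12
  @12: proto [4B, align 4] → 16
  @16: seq [2B, align 2] → 18
  +2 pad (align 4)
  @20: window [4B, align 4] → 24
  @24: flags [2B, align 2] → 26
  +2 tail pad (align 4)
  size 28, align 4
packed(4) layout:
  @0: port [2B, align 2] → 2
  +2 pad (align 4)
  @4: checksum [4B, align 4] → 8
  @8: ttl [1B, align 1] → 9
  +1 pad (align 2)
  @10: magic [2B, align 2] → 12
  @12: proto [4B, align 4] → 16
  @16: seq [2B, align 2] → 18
  +2 pad (align 4)
  @20: window [4B, align 4] → 24
  @24: flags [2B, align 2] → 26
  +2 tail pad (align 4)
  size 28, align 4
28 − 28 = 0

0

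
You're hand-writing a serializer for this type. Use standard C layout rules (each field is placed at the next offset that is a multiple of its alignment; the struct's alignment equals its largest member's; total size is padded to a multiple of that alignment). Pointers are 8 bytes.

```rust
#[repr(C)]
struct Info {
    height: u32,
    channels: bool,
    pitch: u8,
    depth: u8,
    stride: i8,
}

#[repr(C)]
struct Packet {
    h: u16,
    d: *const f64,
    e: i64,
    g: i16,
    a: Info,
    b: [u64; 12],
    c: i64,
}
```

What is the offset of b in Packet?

Info: height at 0 (size 4, align 4) → ends 4; channels at 4 (size 1, align 1) → ends 5; pitch at 5 (size 1, align 1) → ends 6; depth at 6 (size 1, align 1) → ends 7; stride at 7 (size 1, align 1) → ends 8; total 8 bytes, alignment 4
h at 0 (size 2, align 2) → ends 2
pad 6 to align 8 for d
d at 8 (size 8, align 8) → ends 16
e at 16 (size 8, align 8) → ends 24
g at 24 (size 2, align 2) → ends 26
pad 2 to align 4 for a
a at 28 (size 8, align 4) → ends 36
pad 4 to align 8 for b
b at 40 (size 96, align 8) → ends 136

40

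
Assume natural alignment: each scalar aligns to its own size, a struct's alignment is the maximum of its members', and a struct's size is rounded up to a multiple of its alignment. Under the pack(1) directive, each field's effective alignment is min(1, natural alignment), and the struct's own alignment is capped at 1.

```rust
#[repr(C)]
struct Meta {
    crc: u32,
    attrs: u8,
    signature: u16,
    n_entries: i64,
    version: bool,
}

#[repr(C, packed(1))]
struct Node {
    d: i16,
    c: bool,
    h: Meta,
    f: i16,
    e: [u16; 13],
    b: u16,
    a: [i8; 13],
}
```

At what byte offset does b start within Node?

55

Meta: 0..4  crc  (4B, 4-aligned); 4..5  attrs  (1B, 1-aligned); 5..6  -- padding (1B); 6..8  signature  (2B, 2-aligned); 8..16  n_entries  (8B, 8-aligned); 16..17  version  (1B, 1-aligned); 17..24  -- tail padding (7B); sizeof = 24, alignof = 8
0..2  d  (2B, 1-aligned)
2..3  c  (1B, 1-aligned)
3..27  h  (24B, 1-aligned)
27..29  f  (2B, 1-aligned)
29..55  e  (26B, 1-aligned)
55..57  b  (2B, 1-aligned)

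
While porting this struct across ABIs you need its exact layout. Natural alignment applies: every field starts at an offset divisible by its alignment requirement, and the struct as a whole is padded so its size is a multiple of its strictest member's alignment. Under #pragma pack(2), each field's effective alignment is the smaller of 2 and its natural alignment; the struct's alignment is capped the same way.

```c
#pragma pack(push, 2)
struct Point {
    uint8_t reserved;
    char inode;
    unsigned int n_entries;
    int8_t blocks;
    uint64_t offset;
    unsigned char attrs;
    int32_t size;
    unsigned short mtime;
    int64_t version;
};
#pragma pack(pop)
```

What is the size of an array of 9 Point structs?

288

@0: reserved [1B, align 1] → 1
@1: inode [1B, align 1] → 2
@2: n_entries [4B, align 2] → 6
@6: blocks [1B, align 1] → 7
+1 pad (align 2)
@8: offset [8B, align 2] → 16
@16: attrs [1B, align 1] → 17
+1 pad (align 2)
@18: size [4B, align 2] → 22
@22: mtime [2B, align 2] → 24
@24: version [8B, align 2] → 32
size 32, align 2
array of 9: 9 × 32 = 288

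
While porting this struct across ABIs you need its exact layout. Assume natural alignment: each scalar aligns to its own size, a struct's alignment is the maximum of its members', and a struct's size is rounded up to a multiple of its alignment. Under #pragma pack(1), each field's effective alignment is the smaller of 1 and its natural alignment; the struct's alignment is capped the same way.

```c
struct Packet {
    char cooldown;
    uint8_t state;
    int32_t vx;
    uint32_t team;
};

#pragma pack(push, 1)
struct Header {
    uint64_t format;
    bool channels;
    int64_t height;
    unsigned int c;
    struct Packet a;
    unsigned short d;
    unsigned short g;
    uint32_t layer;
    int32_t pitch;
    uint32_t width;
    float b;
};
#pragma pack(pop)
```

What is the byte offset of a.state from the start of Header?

22

Packet: @0: cooldown [1B, align 1] → 1; @1: state [1B, align 1] → 2; +2 pad (align 4); @4: vx [4B, align 4] → 8; @8: team [4B, align 4] → 12; size 12, align 4
@0: format [8B, align 1] → 8
@8: channels [1B, align 1] → 9
@9: height [8B, align 1] → 17
@17: c [4B, align 1] → 21
@21: a [12B, align 1] → 33
within Packet: state at 1
21 + 1 = 22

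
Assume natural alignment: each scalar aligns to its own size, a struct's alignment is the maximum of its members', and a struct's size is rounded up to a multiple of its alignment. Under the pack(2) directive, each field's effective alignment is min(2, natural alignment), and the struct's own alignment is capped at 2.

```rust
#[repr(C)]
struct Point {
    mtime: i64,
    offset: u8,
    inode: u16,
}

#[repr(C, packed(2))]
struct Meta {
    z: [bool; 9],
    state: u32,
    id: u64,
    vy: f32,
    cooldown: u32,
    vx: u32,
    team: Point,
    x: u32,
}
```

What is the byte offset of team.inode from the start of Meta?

44

Point: mtime at 0 (size 8, align 8) → ends 8; offset at 8 (size 1, align 1) → ends 9; pad 1 to align 2 for inode; inode at 10 (size 2, align 2) → ends 12; tail pad 4 to reach multiple of 8; total 16 bytes, alignment 8
z at 0 (size 9, align 1) → ends 9
pad 1 to align 2 for state
state at 10 (size 4, align 2) → ends 14
id at 14 (size 8, align 2) → ends 22
vy at 22 (size 4, align 2) → ends 26
cooldown at 26 (size 4, align 2) → ends 30
vx at 30 (size 4, align 2) → ends 34
team at 34 (size 16, align 2) → ends 50
within Point: inode at 10
34 + 10 = 44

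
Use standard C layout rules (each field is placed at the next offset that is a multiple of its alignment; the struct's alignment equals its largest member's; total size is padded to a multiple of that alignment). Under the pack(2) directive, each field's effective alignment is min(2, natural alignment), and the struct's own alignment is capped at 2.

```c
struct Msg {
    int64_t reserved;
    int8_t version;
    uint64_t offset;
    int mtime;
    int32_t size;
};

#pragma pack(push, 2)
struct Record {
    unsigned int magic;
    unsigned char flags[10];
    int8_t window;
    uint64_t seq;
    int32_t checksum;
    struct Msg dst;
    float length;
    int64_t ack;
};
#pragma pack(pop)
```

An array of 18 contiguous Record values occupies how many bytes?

Msg: 0..8  reserved  (8B, 8-aligned); 8..9  version  (1B, 1-aligned); 9..16  -- padding (7B); 16..24  offset  (8B, 8-aligned); 24..28  mtime  (4B, 4-aligned); 28..32  size  (4B, 4-aligned); sizeof = 32, alignof = 8
0..4  magic  (4B, 2-aligned)
4..14  flags  (10B, 1-aligned)
14..15  window  (1B, 1-aligned)
15..16  -- padding (1B)
16..24  seq  (8B, 2-aligned)
24..28  checksum  (4B, 2-aligned)
28..60  dst  (32B, 2-aligned)
60..64  length  (4B, 2-aligned)
64..72  ack  (8B, 2-aligned)
sizeof = 72, alignof = 2
array of 18: 18 × 72 = 1296

1296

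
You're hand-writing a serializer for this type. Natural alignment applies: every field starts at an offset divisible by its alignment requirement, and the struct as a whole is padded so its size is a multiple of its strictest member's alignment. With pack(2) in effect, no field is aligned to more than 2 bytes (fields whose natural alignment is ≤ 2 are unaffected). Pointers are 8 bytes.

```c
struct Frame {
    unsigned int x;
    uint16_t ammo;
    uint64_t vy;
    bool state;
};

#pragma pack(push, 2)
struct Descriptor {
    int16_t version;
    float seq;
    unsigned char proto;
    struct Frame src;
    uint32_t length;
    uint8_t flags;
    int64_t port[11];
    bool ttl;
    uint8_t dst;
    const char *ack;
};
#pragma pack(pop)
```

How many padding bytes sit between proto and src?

Frame: @0: x [4B, align 4] → 4; @4: ammo [2B, align 2] → 6; +2 pad (align 8); @8: vy [8B, align 8] → 16; @16: state [1B, align 1] → 17; +7 tail pad (align 8); size 24, align 8
@0: version [2B, align 2] → 2
@2: seq [4B, align 2] → 6
@6: proto [1B, align 1] → 7
+1 pad (align 2)
@8: src [24B, align 2] → 32

1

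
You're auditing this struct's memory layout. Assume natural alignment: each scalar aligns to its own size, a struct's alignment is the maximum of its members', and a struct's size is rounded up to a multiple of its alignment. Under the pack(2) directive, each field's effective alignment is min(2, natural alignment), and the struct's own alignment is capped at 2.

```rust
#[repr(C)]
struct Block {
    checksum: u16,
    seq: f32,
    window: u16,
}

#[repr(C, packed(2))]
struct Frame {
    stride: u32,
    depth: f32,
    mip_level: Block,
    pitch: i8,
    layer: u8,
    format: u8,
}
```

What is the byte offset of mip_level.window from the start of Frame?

Block: @0: checksum [2B, align 2] → 2; +2 pad (align 4); @4: seq [4B, align 4] → 8; @8: window [2B, align 2] → 10; +2 tail pad (align 4); size 12, align 4
@0: stride [4B, align 2] → 4
@4: depth [4B, align 2] → 8
@8: mip_level [12B, align 2] → 20
within Block: window at 8
8 + 8 = 16

16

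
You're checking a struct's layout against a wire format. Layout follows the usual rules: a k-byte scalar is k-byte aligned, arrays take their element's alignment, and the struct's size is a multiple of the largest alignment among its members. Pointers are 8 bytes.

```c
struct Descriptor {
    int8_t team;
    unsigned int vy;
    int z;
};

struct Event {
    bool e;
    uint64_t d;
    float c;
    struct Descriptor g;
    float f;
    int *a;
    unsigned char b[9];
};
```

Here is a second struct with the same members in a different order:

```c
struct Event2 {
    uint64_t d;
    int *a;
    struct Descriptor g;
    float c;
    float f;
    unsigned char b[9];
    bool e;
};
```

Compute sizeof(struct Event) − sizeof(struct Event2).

16

Descriptor: @0: team [1B, align 1] → 1; +3 pad (align 4); @4: vy [4B, align 4] → 8; @8: z [4B, align 4] → 12; size 12, align 4
@0: e [1B, align 1] → 1
+7 pad (align 8)
@8: d [8B, align 8] → 16
@16: c [4B, align 4] → 20
@20: g [12B, align 4] → 32
@32: f [4B, align 4] → 36
+4 pad (align 8)
@40: a [8B, align 8] → 48
@48: b [9B, align 1] → 57
+7 tail pad (align 8)
size 64, align 8
— Event2 —
@0: d [8B, align 8] → 8
@8: a [8B, align 8] → 16
@16: g [12B, align 4] → 28
@28: c [4B, align 4] → 32
@32: f [4B, align 4] → 36
@36: b [9B, align 1] → 45
@45: e [1B, align 1] → 46
+2 tail pad (align 8)
size 48, align 8
64 − 48 = 16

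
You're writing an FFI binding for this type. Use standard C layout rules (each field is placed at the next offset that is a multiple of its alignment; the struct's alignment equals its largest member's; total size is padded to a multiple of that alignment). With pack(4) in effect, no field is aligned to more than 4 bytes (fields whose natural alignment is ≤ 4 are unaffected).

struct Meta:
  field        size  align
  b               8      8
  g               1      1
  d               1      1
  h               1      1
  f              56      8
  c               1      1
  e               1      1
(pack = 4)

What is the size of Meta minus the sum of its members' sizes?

@0: b [8B, align 4] → 8
@8: g [1B, align 1] → 9
@9: d [1B, align 1] → 10
@10: h [1B, align 1] → 11
+1 pad (align 4)
@12: f [56B, align 4] → 68
@68: c [1B, align 1] → 69
@69: e [1B, align 1] → 70
+2 tail pad (align 4)
size 72, align 4
data bytes 69, size 72 → padding 3

3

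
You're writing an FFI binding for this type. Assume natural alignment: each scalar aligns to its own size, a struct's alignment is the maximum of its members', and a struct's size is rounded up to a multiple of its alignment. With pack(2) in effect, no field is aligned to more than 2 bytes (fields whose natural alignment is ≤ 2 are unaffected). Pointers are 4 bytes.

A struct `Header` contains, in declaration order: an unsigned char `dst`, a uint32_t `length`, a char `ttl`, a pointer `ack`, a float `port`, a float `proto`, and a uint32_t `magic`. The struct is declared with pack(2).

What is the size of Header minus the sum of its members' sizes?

2

dst at 0 (size 1, align 1) → ends 1
pad 1 to align 2 for length
length at 2 (size 4, align 2) → ends 6
ttl at 6 (size 1, align 1) → ends 7
pad 1 to align 2 for ack
ack at 8 (size 4, align 2) → ends 12
port at 12 (size 4, align 2) → ends 16
proto at 16 (size 4, align 2) → ends 20
magic at 20 (size 4, align 2) → ends 24
total 24 bytes, alignment 2
data bytes 22, size 24 → padding 2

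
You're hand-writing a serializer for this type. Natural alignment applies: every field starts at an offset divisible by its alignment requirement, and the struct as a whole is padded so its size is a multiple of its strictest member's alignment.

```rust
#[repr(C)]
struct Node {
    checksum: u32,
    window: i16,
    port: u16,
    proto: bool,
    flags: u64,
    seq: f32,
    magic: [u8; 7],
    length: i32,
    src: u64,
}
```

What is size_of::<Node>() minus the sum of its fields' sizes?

8

0..4  checksum  (4B, 4-aligned)
4..6  window  (2B, 2-aligned)
6..8  port  (2B, 2-aligned)
8..9  proto  (1B, 1-aligned)
9..16  -- padding (7B)
16..24  flags  (8B, 8-aligned)
24..28  seq  (4B, 4-aligned)
28..35  magic  (7B, 1-aligned)
35..36  -- padding (1B)
36..40  length  (4B, 4-aligned)
40..48  src  (8B, 8-aligned)
sizeof = 48, alignof = 8
data bytes 40, size 48 → padding 8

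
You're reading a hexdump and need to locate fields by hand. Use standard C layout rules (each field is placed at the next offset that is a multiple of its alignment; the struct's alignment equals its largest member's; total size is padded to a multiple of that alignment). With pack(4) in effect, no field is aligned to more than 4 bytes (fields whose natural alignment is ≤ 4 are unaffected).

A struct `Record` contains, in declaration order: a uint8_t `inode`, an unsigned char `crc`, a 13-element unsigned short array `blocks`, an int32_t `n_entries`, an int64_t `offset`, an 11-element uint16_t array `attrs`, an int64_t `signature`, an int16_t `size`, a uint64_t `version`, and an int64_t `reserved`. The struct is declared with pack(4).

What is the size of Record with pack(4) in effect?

92

0..1  inode  (1B, 1-aligned)
1..2  crc  (1B, 1-aligned)
2..28  blocks  (26B, 2-aligned)
28..32  n_entries  (4B, 4-aligned)
32..40  offset  (8B, 4-aligned)
40..62  attrs  (22B, 2-aligned)
62..64  -- padding (2B)
64..72  signature  (8B, 4-aligned)
72..74  size  (2B, 2-aligned)
74..76  -- padding (2B)
76..84  version  (8B, 4-aligned)
84..92  reserved  (8B, 4-aligned)
sizeof = 92, alignof = 4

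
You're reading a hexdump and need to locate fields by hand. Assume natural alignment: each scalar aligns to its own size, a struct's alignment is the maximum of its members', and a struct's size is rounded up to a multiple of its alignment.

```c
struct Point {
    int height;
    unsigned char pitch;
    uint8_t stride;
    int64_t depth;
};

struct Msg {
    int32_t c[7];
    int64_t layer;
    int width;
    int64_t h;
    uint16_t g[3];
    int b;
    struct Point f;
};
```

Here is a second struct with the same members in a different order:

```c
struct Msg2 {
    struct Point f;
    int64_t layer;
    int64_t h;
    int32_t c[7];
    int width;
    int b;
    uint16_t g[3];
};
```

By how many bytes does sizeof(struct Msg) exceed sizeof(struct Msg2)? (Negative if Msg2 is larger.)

Point: @0: height [4B, align 4] → 4; @4: pitch [1B, align 1] → 5; @5: stride [1B, align 1] → 6; +2 pad (align 8); @8: depth [8B, align 8] → 16; size 16, align 8
@0: c [28B, align 4] → 28
+4 pad (align 8)
@32: layer [8B, align 8] → 40
@40: width [4B, align 4] → 44
+4 pad (align 8)
@48: h [8B, align 8] → 56
@56: g [6B, align 2] → 62
+2 pad (align 4)
@64: b [4B, align 4] → 68
+4 pad (align 8)
@72: f [16B, align 8] → 88
size 88, align 8
— Msg2 —
@0: f [16B, align 8] → 16
@16: layer [8B, align 8] → 24
@24: h [8B, align 8] → 32
@32: c [28B, align 4] → 60
@60: width [4B, align 4] → 64
@64: b [4B, align 4] → 68
@68: g [6B, align 2] → 74
+6 tail pad (align 8)
size 80, align 8
88 − 80 = 8

8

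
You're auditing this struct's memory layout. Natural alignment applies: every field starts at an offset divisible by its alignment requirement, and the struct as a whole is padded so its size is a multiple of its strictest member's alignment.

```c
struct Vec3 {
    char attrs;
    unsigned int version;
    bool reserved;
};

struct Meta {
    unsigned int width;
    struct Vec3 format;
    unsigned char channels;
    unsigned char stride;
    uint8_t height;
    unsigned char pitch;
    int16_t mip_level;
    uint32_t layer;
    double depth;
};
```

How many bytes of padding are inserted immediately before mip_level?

0

Vec3: attrs at 0 (size 1, align 1) → ends 1; pad 3 to align 4 for version; version at 4 (size 4, align 4) → ends 8; reserved at 8 (size 1, align 1) → ends 9; tail pad 3 to reach multiple of 4; total 12 bytes, alignment 4
width at 0 (size 4, align 4) → ends 4
format at 4 (size 12, align 4) → ends 16
channels at 16 (size 1, align 1) → ends 17
stride at 17 (size 1, align 1) → ends 18
height at 18 (size 1, align 1) → ends 19
pitch at 19 (size 1, align 1) → ends 20
mip_level at 20 (size 2, align 2) → ends 22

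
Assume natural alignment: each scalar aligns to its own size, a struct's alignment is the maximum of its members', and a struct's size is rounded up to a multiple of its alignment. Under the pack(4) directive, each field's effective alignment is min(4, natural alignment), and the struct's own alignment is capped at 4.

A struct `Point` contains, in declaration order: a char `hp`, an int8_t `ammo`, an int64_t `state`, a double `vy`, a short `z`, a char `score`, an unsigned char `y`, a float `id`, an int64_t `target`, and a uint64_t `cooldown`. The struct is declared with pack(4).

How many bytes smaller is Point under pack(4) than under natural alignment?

natural layout:
  0..1  hp  (1B, 1-aligned)
  1..2  ammo  (1B, 1-aligned)
  2..8  -- padding (6B)
  8..16  state  (8B, 8-aligned)
  16..24  vy  (8B, 8-aligned)
  24..26  z  (2B, 2-aligned)
  26..27  score  (1B, 1-aligned)
  27..28  y  (1B, 1-aligned)
  28..32  id  (4B, 4-aligned)
  32..40  target  (8B, 8-aligned)
  40..48  cooldown  (8B, 8-aligned)
  sizeof = 48, alignof = 8
packed(4) layout:
  0..1  hp  (1B, 1-aligned)
  1..2  ammo  (1B, 1-aligned)
  2..4  -- padding (2B)
  4..12  state  (8B, 4-aligned)
  12..20  vy  (8B, 4-aligned)
  20..22  z  (2B, 2-aligned)
  22..23  score  (1B, 1-aligned)
  23..24  y  (1B, 1-aligned)
  24..28  id  (4B, 4-aligned)
  28..36  target  (8B, 4-aligned)
  36..44  cooldown  (8B, 4-aligned)
  sizeof = 44, alignof = 4
48 − 44 = 4

4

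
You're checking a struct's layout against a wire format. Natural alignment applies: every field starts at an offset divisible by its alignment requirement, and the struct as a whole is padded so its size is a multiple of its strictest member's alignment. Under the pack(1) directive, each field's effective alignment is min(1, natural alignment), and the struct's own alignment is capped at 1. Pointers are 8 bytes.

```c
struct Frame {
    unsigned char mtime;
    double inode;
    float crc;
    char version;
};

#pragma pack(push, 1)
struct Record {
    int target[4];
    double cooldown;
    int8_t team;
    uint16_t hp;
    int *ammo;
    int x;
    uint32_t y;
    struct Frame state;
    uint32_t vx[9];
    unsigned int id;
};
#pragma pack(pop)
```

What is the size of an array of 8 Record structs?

Frame: mtime at 0 (size 1, align 1) → ends 1; pad 7 to align 8 for inode; inode at 8 (size 8, align 8) → ends 16; crc at 16 (size 4, align 4) → ends 20; version at 20 (size 1, align 1) → ends 21; tail pad 3 to reach multiple of 8; total 24 bytes, alignment 8
target at 0 (size 16, align 1) → ends 16
cooldown at 16 (size 8, align 1) → ends 24
team at 24 (size 1, align 1) → ends 25
hp at 25 (size 2, align 1) → ends 27
ammo at 27 (size 8, align 1) → ends 35
x at 35 (size 4, align 1) → ends 39
y at 39 (size 4, align 1) → ends 43
state at 43 (size 24, align 1) → ends 67
vx at 67 (size 36, align 1) → ends 103
id at 103 (size 4, align 1) → ends 107
total 107 bytes, alignment 1
array of 8: 8 × 107 = 856

856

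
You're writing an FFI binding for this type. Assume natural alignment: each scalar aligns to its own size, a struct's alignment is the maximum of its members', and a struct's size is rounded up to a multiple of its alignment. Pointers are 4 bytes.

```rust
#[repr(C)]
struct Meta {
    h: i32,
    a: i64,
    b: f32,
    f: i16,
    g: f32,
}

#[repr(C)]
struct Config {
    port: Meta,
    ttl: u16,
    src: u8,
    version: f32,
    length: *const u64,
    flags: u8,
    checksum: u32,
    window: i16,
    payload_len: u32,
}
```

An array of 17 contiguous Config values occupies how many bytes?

Meta: h at 0 (size 4, align 4) → ends 4; pad 4 to align 8 for a; a at 8 (size 8, align 8) → ends 16; b at 16 (size 4, align 4) → ends 20; f at 20 (size 2, align 2) → ends 22; pad 2 to align 4 for g; g at 24 (size 4, align 4) → ends 28; tail pad 4 to reach multiple of 8; total 32 bytes, alignment 8
port at 0 (size 32, align 8) → ends 32
ttl at 32 (size 2, align 2) → ends 34
src at 34 (size 1, align 1) → ends 35
pad 1 to align 4 for version
version at 36 (size 4, align 4) → ends 40
length at 40 (size 4, align 4) → ends 44
flags at 44 (size 1, align 1) → ends 45
pad 3 to align 4 for checksum
checksum at 48 (size 4, align 4) → ends 52
window at 52 (size 2, align 2) → ends 54
pad 2 to align 4 for payload_len
payload_len at 56 (size 4, align 4) → ends 60
tail pad 4 to reach multiple of 8
total 64 bytes, alignment 8
array of 17: 17 × 64 = 1088

1088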